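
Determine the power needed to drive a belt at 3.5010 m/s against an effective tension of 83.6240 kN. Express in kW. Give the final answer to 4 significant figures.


P = Te * v = 83.6240 * 3.5010
P = 292.8 kW


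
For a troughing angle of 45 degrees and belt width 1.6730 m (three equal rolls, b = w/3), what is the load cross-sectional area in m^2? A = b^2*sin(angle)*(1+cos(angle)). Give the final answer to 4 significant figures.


b = 1.6730/3 = 0.557667 m
A = 0.557667^2 * sin(45 deg) * (1 + cos(45 deg))
A = 0.3754 m^2


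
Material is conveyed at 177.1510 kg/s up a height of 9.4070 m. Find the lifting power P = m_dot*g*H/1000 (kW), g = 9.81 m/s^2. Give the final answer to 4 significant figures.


P = 177.1510 * 9.81 * 9.4070 / 1000
P = 16.35 kW


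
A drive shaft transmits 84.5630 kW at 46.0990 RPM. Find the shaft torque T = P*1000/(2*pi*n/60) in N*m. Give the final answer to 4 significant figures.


omega = 2*pi*46.0990/60 = 4.82748 rad/s
T = 84.5630*1000 / 4.82748
T = 17520 N*m


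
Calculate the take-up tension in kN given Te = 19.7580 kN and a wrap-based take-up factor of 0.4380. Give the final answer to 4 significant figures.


T_tu = 19.7580 * 0.4380
T_tu = 8.654 kN


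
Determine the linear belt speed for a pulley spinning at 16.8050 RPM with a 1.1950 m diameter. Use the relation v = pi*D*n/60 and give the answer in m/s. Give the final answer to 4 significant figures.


v = pi * 1.1950 * 16.8050 / 60
v = 1.051 m/s


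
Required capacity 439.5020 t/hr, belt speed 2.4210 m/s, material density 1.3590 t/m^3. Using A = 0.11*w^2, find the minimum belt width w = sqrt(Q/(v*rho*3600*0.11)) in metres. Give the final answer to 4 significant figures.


A_req = 439.5020 / (2.4210 * 1.3590 * 3600) = 0.037106 m^2
w = sqrt(0.037106 / 0.11)
w = 0.5808 m


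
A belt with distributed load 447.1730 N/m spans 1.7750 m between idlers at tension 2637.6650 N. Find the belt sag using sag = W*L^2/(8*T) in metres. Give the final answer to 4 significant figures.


sag = 447.1730 * 1.7750^2 / (8 * 2637.6650)
sag = 0.06677 m


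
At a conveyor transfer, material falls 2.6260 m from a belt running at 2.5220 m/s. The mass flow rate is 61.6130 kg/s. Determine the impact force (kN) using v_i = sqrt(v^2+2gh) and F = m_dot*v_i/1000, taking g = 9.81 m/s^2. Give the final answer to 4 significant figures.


v_i = sqrt(2.5220^2 + 2*9.81*2.6260) = 7.60806 m/s
F = 61.6130 * 7.60806 / 1000
F = 0.4688 kN


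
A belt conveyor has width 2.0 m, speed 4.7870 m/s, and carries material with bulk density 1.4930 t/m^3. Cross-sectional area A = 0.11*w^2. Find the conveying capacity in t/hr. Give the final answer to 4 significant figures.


A = 0.11 * 2.0^2 = 0.44 m^2
C = 0.44 * 4.7870 * 1.4930 * 3600
C = 11320 t/hr


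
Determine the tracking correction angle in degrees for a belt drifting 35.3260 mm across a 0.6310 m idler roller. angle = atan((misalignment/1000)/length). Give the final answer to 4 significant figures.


misalign_m = 35.3260 / 1000 = 0.035326 m
angle = atan(0.035326 / 0.6310)
angle = 3.204 deg


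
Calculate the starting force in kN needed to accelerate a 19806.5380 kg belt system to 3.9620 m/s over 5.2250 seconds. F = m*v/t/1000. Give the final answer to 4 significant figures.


F = 19806.5380 * 3.9620 / 5.2250 / 1000
F = 15.02 kN


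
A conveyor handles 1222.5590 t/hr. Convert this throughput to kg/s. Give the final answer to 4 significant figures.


m_dot = 1222.5590 * 1000 / 3600
m_dot = 339.6 kg/s


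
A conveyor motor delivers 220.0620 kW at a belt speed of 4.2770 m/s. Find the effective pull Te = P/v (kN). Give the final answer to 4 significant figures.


Te = P / v = 220.0620 / 4.2770
Te = 51.45 kN


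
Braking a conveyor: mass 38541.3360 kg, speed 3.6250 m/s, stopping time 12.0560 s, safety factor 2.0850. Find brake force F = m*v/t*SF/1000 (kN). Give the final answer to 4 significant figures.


F = 38541.3360 * 3.6250 / 12.0560 * 2.0850 / 1000
F = 24.16 kN


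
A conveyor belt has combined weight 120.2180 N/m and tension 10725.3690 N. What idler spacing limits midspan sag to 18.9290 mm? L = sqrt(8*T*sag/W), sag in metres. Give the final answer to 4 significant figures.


sag = 18.9290/1000 = 0.018929 m
L = sqrt(8 * 10725.3690 * 0.018929 / 120.2180)
L = 3.676 m


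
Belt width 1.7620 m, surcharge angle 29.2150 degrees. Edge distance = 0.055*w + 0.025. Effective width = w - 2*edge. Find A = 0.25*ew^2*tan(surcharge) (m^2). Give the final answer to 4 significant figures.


edge = 0.055*1.7620 + 0.025 = 0.12191 m
ew = 1.7620 - 2*0.12191 = 1.51818 m
A = 0.25 * 1.51818^2 * tan(29.2150 deg)
A = 0.3222 m^2


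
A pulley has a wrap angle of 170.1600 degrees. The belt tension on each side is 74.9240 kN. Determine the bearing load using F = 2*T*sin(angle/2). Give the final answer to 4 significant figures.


F = 2 * 74.9240 * sin(170.1600/2 deg)
F = 149.3 kN


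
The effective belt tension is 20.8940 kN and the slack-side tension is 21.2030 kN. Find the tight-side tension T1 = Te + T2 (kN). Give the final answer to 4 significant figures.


T1 = Te + T2 = 20.8940 + 21.2030
T1 = 42.10 kN


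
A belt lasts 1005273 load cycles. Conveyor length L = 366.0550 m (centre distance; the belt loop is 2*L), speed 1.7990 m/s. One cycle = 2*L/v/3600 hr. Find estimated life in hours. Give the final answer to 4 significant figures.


cycle_time = 2 * 366.0550 / 1.7990 / 3600 = 0.113043 hr
life = 1005273 * 0.113043 = 113600 hours


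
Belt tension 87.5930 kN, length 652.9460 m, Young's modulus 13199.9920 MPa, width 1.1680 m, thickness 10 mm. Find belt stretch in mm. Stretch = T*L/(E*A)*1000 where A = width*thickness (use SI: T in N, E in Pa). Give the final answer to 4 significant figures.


A = 1.1680 * 0.01 = 0.01168 m^2
Stretch = 87.5930*1000 * 652.9460 / (13199.9920e6 * 0.01168) * 1000
Stretch = 371.0 mm


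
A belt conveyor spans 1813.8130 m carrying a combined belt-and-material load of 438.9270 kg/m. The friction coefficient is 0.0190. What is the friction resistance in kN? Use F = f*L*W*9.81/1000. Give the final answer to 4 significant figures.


F = 0.0190 * 1813.8130 * 438.9270 * 9.81 / 1000
F = 148.4 kN


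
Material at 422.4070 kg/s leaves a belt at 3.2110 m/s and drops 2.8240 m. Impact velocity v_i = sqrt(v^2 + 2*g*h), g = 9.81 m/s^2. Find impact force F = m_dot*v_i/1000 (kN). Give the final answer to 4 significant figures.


v_i = sqrt(3.2110^2 + 2*9.81*2.8240) = 8.10663 m/s
F = 422.4070 * 8.10663 / 1000
F = 3.424 kN


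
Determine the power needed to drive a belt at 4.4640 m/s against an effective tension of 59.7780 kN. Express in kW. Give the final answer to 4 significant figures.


P = Te * v = 59.7780 * 4.4640
P = 266.8 kW


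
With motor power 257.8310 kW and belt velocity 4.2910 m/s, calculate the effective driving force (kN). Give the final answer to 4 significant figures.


Te = P / v = 257.8310 / 4.2910
Te = 60.09 kN


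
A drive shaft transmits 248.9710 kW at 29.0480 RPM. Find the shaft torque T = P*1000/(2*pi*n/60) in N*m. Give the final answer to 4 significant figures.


omega = 2*pi*29.0480/60 = 3.0419 rad/s
T = 248.9710*1000 / 3.0419
T = 81850 N*m


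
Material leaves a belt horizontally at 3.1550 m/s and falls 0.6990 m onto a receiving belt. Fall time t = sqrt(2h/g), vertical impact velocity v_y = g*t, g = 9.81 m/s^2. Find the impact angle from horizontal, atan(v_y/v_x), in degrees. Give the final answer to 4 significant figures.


t = sqrt(2*0.6990/9.81) = 0.377502 s
v_y = 9.81 * 0.377502 = 3.70329 m/s
angle = atan(3.70329 / 3.1550) = 49.57 deg


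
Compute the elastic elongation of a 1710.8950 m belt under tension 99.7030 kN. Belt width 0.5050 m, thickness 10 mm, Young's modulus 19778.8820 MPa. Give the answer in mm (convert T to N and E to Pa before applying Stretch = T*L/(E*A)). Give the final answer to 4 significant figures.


A = 0.5050 * 0.01 = 0.00505 m^2
Stretch = 99.7030*1000 * 1710.8950 / (19778.8820e6 * 0.00505) * 1000
Stretch = 1708 mm


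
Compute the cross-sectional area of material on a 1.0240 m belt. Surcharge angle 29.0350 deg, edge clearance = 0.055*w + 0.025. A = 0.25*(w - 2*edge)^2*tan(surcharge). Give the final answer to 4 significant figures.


edge = 0.055*1.0240 + 0.025 = 0.08132 m
ew = 1.0240 - 2*0.08132 = 0.86136 m
A = 0.25 * 0.86136^2 * tan(29.0350 deg)
A = 0.1030 m^2


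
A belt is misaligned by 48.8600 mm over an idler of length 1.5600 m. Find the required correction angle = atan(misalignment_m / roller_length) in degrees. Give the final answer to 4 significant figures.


misalign_m = 48.8600 / 1000 = 0.048860 m
angle = atan(0.048860 / 1.5600)
angle = 1.794 deg


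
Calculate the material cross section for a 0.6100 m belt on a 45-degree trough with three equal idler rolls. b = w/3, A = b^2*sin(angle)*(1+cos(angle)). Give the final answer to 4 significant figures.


b = 0.6100/3 = 0.203333 m
A = 0.203333^2 * sin(45 deg) * (1 + cos(45 deg))
A = 0.04991 m^2


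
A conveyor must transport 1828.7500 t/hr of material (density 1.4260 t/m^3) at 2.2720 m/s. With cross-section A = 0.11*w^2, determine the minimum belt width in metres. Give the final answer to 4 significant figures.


A_req = 1828.7500 / (2.2720 * 1.4260 * 3600) = 0.156792 m^2
w = sqrt(0.156792 / 0.11)
w = 1.194 m


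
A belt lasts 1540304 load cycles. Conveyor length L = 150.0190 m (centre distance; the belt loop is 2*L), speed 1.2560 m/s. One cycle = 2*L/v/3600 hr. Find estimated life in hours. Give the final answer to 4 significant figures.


cycle_time = 2 * 150.0190 / 1.2560 / 3600 = 0.0663566 hr
life = 1540304 * 0.0663566 = 102200 hours


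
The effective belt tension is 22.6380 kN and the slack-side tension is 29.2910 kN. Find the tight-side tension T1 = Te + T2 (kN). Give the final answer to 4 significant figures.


T1 = Te + T2 = 22.6380 + 29.2910
T1 = 51.93 kN


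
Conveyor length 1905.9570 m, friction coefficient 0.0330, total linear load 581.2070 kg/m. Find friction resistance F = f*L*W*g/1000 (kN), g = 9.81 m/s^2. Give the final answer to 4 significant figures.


F = 0.0330 * 1905.9570 * 581.2070 * 9.81 / 1000
F = 358.6 kN


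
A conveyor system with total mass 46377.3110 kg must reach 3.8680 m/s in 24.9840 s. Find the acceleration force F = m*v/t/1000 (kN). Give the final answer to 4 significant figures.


F = 46377.3110 * 3.8680 / 24.9840 / 1000
F = 7.180 kN


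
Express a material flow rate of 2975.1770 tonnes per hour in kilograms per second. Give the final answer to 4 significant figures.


m_dot = 2975.1770 * 1000 / 3600
m_dot = 826.4 kg/s


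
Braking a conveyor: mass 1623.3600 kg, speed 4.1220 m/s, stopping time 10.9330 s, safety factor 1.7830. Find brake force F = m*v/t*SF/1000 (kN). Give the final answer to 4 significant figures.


F = 1623.3600 * 4.1220 / 10.9330 * 1.7830 / 1000
F = 1.091 kN


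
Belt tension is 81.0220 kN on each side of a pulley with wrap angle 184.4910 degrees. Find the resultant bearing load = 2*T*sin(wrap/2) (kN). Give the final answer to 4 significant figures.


F = 2 * 81.0220 * sin(184.4910/2 deg)
F = 161.9 kN


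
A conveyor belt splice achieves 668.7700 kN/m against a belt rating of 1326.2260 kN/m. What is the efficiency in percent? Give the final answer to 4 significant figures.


Eff = 668.7700 / 1326.2260 * 100
Eff = 50.43 %


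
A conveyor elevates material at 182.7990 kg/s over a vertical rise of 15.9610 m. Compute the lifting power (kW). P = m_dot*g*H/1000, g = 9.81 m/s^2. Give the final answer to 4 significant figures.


P = 182.7990 * 9.81 * 15.9610 / 1000
P = 28.62 kW


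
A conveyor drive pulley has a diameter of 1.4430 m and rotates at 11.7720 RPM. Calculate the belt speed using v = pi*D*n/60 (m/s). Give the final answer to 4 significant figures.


v = pi * 1.4430 * 11.7720 / 60
v = 0.8894 m/s


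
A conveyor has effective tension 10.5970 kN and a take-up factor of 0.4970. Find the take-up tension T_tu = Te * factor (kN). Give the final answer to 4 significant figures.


T_tu = 10.5970 * 0.4970
T_tu = 5.267 kN


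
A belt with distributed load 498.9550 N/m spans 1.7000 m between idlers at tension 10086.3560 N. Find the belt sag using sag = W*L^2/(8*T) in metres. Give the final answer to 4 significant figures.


sag = 498.9550 * 1.7000^2 / (8 * 10086.3560)
sag = 0.01787 m


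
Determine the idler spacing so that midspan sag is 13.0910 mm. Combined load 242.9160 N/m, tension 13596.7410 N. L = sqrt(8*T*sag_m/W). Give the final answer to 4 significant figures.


sag = 13.0910/1000 = 0.013091 m
L = sqrt(8 * 13596.7410 * 0.013091 / 242.9160)
L = 2.421 m


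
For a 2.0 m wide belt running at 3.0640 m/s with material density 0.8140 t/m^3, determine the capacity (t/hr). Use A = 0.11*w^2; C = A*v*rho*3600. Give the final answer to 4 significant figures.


A = 0.11 * 2.0^2 = 0.44 m^2
C = 0.44 * 3.0640 * 0.8140 * 3600
C = 3951 t/hr


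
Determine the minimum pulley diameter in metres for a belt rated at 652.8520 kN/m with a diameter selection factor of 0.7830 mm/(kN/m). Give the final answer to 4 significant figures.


D = 652.8520 * 0.7830 / 1000
D = 0.5112 m


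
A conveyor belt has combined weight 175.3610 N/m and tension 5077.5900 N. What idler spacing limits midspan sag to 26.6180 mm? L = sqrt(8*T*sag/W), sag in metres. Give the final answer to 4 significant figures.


sag = 26.6180/1000 = 0.026618 m
L = sqrt(8 * 5077.5900 * 0.026618 / 175.3610)
L = 2.483 m


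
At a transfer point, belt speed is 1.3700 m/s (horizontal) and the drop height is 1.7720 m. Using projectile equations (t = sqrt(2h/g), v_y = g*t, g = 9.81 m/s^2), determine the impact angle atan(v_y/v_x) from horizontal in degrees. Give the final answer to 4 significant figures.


t = sqrt(2*1.7720/9.81) = 0.601052 s
v_y = 9.81 * 0.601052 = 5.89632 m/s
angle = atan(5.89632 / 1.3700) = 76.92 deg


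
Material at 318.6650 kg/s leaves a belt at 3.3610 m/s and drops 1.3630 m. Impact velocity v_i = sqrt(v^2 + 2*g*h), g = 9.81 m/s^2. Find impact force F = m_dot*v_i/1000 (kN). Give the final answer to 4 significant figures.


v_i = sqrt(3.3610^2 + 2*9.81*1.3630) = 6.16753 m/s
F = 318.6650 * 6.16753 / 1000
F = 1.965 kN


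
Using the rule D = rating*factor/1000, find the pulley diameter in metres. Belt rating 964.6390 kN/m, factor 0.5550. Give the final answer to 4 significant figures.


D = 964.6390 * 0.5550 / 1000
D = 0.5354 m


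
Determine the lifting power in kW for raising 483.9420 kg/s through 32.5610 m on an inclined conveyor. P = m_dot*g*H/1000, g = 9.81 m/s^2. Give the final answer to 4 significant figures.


P = 483.9420 * 9.81 * 32.5610 / 1000
P = 154.6 kW


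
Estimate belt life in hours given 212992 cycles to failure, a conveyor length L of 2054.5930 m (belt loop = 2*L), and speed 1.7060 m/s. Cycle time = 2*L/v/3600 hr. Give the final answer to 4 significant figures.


cycle_time = 2 * 2054.5930 / 1.7060 / 3600 = 0.669074 hr
life = 212992 * 0.669074 = 142500 hours


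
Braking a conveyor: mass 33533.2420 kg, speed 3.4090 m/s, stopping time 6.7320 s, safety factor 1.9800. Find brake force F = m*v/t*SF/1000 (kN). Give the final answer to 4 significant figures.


F = 33533.2420 * 3.4090 / 6.7320 * 1.9800 / 1000
F = 33.62 kN


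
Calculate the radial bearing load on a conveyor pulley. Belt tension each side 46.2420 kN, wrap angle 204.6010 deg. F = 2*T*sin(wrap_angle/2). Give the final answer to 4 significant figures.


F = 2 * 46.2420 * sin(204.6010/2 deg)
F = 90.36 kN


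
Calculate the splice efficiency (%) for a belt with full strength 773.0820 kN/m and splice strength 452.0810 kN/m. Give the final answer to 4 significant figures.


Eff = 452.0810 / 773.0820 * 100
Eff = 58.48 %


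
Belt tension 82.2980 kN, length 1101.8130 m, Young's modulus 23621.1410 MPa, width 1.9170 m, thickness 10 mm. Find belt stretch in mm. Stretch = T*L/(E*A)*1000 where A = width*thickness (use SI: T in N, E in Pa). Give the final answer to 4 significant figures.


A = 1.9170 * 0.01 = 0.01917 m^2
Stretch = 82.2980*1000 * 1101.8130 / (23621.1410e6 * 0.01917) * 1000
Stretch = 200.3 mm


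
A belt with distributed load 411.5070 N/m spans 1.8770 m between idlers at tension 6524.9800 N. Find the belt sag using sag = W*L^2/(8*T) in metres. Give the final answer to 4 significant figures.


sag = 411.5070 * 1.8770^2 / (8 * 6524.9800)
sag = 0.02777 m


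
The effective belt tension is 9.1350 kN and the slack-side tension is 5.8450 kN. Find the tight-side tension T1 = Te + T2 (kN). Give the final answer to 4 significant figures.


T1 = Te + T2 = 9.1350 + 5.8450
T1 = 14.98 kN


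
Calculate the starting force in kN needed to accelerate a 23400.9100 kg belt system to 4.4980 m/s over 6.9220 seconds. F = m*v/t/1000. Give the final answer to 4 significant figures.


F = 23400.9100 * 4.4980 / 6.9220 / 1000
F = 15.21 kN


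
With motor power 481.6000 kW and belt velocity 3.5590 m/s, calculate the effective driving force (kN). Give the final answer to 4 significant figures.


Te = P / v = 481.6000 / 3.5590
Te = 135.3 kN


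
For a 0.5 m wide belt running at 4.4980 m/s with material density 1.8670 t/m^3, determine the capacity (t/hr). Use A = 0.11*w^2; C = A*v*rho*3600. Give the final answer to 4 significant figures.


A = 0.11 * 0.5^2 = 0.0275 m^2
C = 0.0275 * 4.4980 * 1.8670 * 3600
C = 831.4 t/hr


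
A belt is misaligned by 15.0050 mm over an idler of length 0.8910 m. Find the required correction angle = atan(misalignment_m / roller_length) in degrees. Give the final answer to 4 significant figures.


misalign_m = 15.0050 / 1000 = 0.015005 m
angle = atan(0.015005 / 0.8910)
angle = 0.9648 deg


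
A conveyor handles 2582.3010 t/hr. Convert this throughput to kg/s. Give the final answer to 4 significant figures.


m_dot = 2582.3010 * 1000 / 3600
m_dot = 717.3 kg/s


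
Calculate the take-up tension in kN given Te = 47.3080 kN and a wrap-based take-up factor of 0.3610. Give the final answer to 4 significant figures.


T_tu = 47.3080 * 0.3610
T_tu = 17.08 kN


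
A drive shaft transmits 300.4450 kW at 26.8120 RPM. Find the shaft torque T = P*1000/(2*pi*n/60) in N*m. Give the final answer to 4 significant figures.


omega = 2*pi*26.8120/60 = 2.80775 rad/s
T = 300.4450*1000 / 2.80775
T = 107000 N*m


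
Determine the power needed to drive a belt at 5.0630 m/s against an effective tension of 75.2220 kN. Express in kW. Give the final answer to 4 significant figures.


P = Te * v = 75.2220 * 5.0630
P = 380.8 kW


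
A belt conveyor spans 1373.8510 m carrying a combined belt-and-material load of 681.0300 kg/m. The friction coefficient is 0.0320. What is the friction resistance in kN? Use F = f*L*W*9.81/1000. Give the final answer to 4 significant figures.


F = 0.0320 * 1373.8510 * 681.0300 * 9.81 / 1000
F = 293.7 kN


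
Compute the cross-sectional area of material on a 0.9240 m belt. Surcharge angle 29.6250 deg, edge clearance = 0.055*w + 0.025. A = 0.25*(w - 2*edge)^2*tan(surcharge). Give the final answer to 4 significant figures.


edge = 0.055*0.9240 + 0.025 = 0.07582 m
ew = 0.9240 - 2*0.07582 = 0.77236 m
A = 0.25 * 0.77236^2 * tan(29.6250 deg)
A = 0.08481 m^2


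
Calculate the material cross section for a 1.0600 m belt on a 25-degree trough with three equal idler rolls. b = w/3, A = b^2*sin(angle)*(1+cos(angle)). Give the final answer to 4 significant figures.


b = 1.0600/3 = 0.353333 m
A = 0.353333^2 * sin(25 deg) * (1 + cos(25 deg))
A = 0.1006 m^2


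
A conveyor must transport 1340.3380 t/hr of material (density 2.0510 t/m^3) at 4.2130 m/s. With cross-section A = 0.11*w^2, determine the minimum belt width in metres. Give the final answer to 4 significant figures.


A_req = 1340.3380 / (4.2130 * 2.0510 * 3600) = 0.0430878 m^2
w = sqrt(0.0430878 / 0.11)
w = 0.6259 m


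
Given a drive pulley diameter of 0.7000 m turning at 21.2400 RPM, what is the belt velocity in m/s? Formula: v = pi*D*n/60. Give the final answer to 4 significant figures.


v = pi * 0.7000 * 21.2400 / 60
v = 0.7785 m/s


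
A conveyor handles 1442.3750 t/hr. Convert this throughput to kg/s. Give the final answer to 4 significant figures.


m_dot = 1442.3750 * 1000 / 3600
m_dot = 400.7 kg/s


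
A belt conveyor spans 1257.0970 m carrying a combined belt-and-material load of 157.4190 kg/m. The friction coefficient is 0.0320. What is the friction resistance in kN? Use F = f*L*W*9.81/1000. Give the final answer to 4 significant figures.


F = 0.0320 * 1257.0970 * 157.4190 * 9.81 / 1000
F = 62.12 kN


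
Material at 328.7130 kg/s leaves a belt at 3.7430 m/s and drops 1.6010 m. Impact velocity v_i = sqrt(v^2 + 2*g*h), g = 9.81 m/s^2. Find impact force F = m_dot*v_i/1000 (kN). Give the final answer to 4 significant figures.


v_i = sqrt(3.7430^2 + 2*9.81*1.6010) = 6.73956 m/s
F = 328.7130 * 6.73956 / 1000
F = 2.215 kN


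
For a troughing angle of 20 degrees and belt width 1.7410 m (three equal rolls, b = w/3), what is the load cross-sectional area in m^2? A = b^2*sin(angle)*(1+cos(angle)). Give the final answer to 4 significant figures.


b = 1.7410/3 = 0.580333 m
A = 0.580333^2 * sin(20 deg) * (1 + cos(20 deg))
A = 0.2234 m^2


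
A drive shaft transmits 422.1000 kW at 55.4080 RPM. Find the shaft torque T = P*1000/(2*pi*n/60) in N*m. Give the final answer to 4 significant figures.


omega = 2*pi*55.4080/60 = 5.80231 rad/s
T = 422.1000*1000 / 5.80231
T = 72750 N*m


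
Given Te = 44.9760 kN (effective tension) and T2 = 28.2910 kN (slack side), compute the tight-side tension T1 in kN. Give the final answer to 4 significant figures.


T1 = Te + T2 = 44.9760 + 28.2910
T1 = 73.27 kN


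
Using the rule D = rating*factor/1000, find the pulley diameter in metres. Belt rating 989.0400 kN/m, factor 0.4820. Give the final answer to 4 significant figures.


D = 989.0400 * 0.4820 / 1000
D = 0.4767 m


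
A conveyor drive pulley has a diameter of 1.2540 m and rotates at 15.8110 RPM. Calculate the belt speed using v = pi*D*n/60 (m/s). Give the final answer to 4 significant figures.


v = pi * 1.2540 * 15.8110 / 60
v = 1.038 m/s


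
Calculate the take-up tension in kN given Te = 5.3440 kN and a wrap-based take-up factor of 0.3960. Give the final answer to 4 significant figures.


T_tu = 5.3440 * 0.3960
T_tu = 2.116 kN


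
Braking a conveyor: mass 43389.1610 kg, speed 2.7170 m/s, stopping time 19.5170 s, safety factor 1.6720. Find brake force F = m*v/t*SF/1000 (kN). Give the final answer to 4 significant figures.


F = 43389.1610 * 2.7170 / 19.5170 * 1.6720 / 1000
F = 10.10 kN


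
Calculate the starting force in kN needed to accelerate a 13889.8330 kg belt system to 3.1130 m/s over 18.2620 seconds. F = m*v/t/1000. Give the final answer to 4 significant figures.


F = 13889.8330 * 3.1130 / 18.2620 / 1000
F = 2.368 kN


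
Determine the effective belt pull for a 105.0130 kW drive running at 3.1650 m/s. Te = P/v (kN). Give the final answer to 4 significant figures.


Te = P / v = 105.0130 / 3.1650
Te = 33.18 kN


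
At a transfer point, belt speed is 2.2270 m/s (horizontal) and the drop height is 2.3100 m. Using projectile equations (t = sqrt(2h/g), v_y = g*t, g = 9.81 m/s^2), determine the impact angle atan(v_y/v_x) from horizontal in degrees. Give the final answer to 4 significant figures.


t = sqrt(2*2.3100/9.81) = 0.686257 s
v_y = 9.81 * 0.686257 = 6.73218 m/s
angle = atan(6.73218 / 2.2270) = 71.70 deg


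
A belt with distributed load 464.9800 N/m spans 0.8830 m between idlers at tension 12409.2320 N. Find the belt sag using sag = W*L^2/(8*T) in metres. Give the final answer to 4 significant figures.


sag = 464.9800 * 0.8830^2 / (8 * 12409.2320)
sag = 0.003652 m


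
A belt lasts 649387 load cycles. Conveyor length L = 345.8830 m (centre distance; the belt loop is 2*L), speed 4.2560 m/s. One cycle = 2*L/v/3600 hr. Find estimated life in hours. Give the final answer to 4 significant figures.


cycle_time = 2 * 345.8830 / 4.2560 / 3600 = 0.0451497 hr
life = 649387 * 0.0451497 = 29320 hours


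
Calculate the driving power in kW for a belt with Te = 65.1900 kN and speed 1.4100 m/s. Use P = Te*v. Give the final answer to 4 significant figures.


P = Te * v = 65.1900 * 1.4100
P = 91.92 kW


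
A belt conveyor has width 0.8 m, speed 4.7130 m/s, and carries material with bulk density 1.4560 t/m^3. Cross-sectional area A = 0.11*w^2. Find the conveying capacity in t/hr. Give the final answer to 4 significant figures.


A = 0.11 * 0.8^2 = 0.0704 m^2
C = 0.0704 * 4.7130 * 1.4560 * 3600
C = 1739 t/hr


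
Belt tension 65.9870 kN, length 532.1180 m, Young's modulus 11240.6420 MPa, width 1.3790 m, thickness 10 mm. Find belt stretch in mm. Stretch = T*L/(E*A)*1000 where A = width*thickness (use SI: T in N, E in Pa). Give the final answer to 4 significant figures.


A = 1.3790 * 0.01 = 0.01379 m^2
Stretch = 65.9870*1000 * 532.1180 / (11240.6420e6 * 0.01379) * 1000
Stretch = 226.5 mm


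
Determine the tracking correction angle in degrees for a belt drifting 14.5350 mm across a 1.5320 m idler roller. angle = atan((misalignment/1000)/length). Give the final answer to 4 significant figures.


misalign_m = 14.5350 / 1000 = 0.014535 m
angle = atan(0.014535 / 1.5320)
angle = 0.5436 deg


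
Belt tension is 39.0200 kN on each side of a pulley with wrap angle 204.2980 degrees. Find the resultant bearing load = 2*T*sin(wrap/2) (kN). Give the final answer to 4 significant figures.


F = 2 * 39.0200 * sin(204.2980/2 deg)
F = 76.29 kN


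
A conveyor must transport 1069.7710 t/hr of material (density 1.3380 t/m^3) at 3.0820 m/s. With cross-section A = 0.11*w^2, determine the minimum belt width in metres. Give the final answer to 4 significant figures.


A_req = 1069.7710 / (3.0820 * 1.3380 * 3600) = 0.0720609 m^2
w = sqrt(0.0720609 / 0.11)
w = 0.8094 m


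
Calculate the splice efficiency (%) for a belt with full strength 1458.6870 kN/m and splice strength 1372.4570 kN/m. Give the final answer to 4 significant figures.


Eff = 1372.4570 / 1458.6870 * 100
Eff = 94.09 %


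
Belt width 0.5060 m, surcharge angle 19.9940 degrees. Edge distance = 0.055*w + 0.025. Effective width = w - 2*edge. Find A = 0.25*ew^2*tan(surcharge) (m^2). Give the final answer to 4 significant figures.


edge = 0.055*0.5060 + 0.025 = 0.05283 m
ew = 0.5060 - 2*0.05283 = 0.40034 m
A = 0.25 * 0.40034^2 * tan(19.9940 deg)
A = 0.01458 m^2


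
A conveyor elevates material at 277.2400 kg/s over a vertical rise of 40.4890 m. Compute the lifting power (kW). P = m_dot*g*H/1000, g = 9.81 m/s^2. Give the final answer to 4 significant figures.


P = 277.2400 * 9.81 * 40.4890 / 1000
P = 110.1 kW


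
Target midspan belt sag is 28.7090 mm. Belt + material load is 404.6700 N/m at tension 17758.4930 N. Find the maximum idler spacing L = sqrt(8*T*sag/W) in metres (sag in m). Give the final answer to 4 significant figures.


sag = 28.7090/1000 = 0.028709 m
L = sqrt(8 * 17758.4930 * 0.028709 / 404.6700)
L = 3.175 m


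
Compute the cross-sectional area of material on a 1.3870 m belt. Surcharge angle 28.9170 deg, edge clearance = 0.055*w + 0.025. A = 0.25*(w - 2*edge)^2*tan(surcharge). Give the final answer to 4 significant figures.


edge = 0.055*1.3870 + 0.025 = 0.101285 m
ew = 1.3870 - 2*0.101285 = 1.18443 m
A = 0.25 * 1.18443^2 * tan(28.9170 deg)
A = 0.1937 m^2


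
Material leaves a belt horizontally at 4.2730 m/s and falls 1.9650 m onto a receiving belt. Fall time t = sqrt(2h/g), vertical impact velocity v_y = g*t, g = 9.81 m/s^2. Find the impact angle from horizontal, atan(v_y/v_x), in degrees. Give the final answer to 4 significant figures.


t = sqrt(2*1.9650/9.81) = 0.632939 s
v_y = 9.81 * 0.632939 = 6.20913 m/s
angle = atan(6.20913 / 4.2730) = 55.47 deg


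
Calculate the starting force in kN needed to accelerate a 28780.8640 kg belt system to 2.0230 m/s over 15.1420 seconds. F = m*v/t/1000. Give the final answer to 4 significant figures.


F = 28780.8640 * 2.0230 / 15.1420 / 1000
F = 3.845 kN


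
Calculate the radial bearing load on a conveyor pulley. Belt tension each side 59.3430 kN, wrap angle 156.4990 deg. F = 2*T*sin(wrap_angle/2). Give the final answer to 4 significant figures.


F = 2 * 59.3430 * sin(156.4990/2 deg)
F = 116.2 kN


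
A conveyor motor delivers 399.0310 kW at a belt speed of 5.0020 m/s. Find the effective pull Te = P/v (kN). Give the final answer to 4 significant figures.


Te = P / v = 399.0310 / 5.0020
Te = 79.77 kN


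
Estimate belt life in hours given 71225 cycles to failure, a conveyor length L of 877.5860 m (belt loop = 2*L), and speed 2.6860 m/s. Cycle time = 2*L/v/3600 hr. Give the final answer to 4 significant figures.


cycle_time = 2 * 877.5860 / 2.6860 / 3600 = 0.181514 hr
life = 71225 * 0.181514 = 12930 hours


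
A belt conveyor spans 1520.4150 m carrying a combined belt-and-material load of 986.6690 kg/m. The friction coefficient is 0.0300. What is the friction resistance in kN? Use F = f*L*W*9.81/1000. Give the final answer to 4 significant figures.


F = 0.0300 * 1520.4150 * 986.6690 * 9.81 / 1000
F = 441.5 kN


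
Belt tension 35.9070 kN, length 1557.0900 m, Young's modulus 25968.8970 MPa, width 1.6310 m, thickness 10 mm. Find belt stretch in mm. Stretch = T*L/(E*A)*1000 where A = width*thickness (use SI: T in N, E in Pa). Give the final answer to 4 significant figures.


A = 1.6310 * 0.01 = 0.01631 m^2
Stretch = 35.9070*1000 * 1557.0900 / (25968.8970e6 * 0.01631) * 1000
Stretch = 132.0 mm


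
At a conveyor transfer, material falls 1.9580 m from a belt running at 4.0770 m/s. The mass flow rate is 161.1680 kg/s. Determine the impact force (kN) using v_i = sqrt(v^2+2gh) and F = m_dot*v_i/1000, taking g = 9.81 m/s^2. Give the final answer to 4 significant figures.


v_i = sqrt(4.0770^2 + 2*9.81*1.9580) = 7.41875 m/s
F = 161.1680 * 7.41875 / 1000
F = 1.196 kN


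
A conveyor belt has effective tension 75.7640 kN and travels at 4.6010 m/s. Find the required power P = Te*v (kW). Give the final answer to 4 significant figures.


P = Te * v = 75.7640 * 4.6010
P = 348.6 kW


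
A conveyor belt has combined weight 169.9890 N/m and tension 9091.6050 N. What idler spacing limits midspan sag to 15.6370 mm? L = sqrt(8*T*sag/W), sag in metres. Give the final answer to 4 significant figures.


sag = 15.6370/1000 = 0.015637 m
L = sqrt(8 * 9091.6050 * 0.015637 / 169.9890)
L = 2.587 m


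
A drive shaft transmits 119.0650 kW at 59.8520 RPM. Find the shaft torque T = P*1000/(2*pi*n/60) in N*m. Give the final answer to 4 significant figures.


omega = 2*pi*59.8520/60 = 6.26769 rad/s
T = 119.0650*1000 / 6.26769
T = 19000 N*m


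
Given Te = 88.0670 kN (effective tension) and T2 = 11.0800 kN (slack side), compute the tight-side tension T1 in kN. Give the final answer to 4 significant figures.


T1 = Te + T2 = 88.0670 + 11.0800
T1 = 99.15 kN


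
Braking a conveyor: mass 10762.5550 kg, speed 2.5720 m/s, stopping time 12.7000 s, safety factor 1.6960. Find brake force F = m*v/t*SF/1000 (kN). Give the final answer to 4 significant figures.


F = 10762.5550 * 2.5720 / 12.7000 * 1.6960 / 1000
F = 3.697 kN


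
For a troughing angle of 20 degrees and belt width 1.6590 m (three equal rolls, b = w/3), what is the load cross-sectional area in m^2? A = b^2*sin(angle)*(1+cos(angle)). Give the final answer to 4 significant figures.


b = 1.6590/3 = 0.553 m
A = 0.553^2 * sin(20 deg) * (1 + cos(20 deg))
A = 0.2029 m^2


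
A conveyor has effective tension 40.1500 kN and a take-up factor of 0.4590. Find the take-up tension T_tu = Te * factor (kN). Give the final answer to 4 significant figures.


T_tu = 40.1500 * 0.4590
T_tu = 18.43 kN


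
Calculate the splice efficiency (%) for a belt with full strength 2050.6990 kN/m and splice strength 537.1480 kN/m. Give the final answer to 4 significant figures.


Eff = 537.1480 / 2050.6990 * 100
Eff = 26.19 %


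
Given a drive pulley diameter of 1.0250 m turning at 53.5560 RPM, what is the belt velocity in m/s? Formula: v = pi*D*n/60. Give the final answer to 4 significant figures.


v = pi * 1.0250 * 53.5560 / 60
v = 2.874 m/s


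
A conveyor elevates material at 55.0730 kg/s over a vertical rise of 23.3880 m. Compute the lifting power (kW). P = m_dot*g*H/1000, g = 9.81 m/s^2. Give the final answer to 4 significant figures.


P = 55.0730 * 9.81 * 23.3880 / 1000
P = 12.64 kW


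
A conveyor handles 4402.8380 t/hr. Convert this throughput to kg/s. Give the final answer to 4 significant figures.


m_dot = 4402.8380 * 1000 / 3600
m_dot = 1223 kg/s


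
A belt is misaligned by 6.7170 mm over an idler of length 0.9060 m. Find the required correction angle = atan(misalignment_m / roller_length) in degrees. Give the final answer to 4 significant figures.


misalign_m = 6.7170 / 1000 = 0.006717 m
angle = atan(0.006717 / 0.9060)
angle = 0.4248 deg


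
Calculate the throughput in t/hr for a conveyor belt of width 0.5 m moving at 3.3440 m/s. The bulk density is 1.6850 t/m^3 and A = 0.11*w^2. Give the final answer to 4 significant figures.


A = 0.11 * 0.5^2 = 0.0275 m^2
C = 0.0275 * 3.3440 * 1.6850 * 3600
C = 557.8 t/hr


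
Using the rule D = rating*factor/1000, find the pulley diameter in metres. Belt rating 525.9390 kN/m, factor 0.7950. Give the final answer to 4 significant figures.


D = 525.9390 * 0.7950 / 1000
D = 0.4181 m


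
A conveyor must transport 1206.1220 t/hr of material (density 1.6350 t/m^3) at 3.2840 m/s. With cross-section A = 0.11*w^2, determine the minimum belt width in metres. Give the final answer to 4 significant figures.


A_req = 1206.1220 / (3.2840 * 1.6350 * 3600) = 0.0623976 m^2
w = sqrt(0.0623976 / 0.11)
w = 0.7532 m


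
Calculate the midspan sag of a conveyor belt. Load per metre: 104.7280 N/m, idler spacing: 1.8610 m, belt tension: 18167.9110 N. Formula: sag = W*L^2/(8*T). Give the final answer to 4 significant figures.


sag = 104.7280 * 1.8610^2 / (8 * 18167.9110)
sag = 0.002496 m


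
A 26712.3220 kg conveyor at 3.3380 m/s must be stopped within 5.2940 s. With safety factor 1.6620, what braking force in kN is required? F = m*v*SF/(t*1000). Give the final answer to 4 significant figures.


F = 26712.3220 * 3.3380 / 5.2940 * 1.6620 / 1000
F = 27.99 kN


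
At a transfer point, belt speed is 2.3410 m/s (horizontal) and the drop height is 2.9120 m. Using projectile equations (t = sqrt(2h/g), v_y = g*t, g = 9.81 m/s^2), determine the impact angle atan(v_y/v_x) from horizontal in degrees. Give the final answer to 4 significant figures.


t = sqrt(2*2.9120/9.81) = 0.770506 s
v_y = 9.81 * 0.770506 = 7.55866 m/s
angle = atan(7.55866 / 2.3410) = 72.79 deg


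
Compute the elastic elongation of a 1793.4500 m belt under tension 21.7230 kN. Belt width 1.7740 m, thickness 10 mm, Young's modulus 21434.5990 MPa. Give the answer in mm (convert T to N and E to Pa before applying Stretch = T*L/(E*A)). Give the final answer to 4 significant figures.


A = 1.7740 * 0.01 = 0.01774 m^2
Stretch = 21.7230*1000 * 1793.4500 / (21434.5990e6 * 0.01774) * 1000
Stretch = 102.5 mm


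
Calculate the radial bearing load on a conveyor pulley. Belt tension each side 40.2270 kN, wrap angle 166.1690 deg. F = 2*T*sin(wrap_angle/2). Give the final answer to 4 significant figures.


F = 2 * 40.2270 * sin(166.1690/2 deg)
F = 79.87 kN


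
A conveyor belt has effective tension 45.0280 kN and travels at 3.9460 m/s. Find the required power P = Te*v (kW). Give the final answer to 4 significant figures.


P = Te * v = 45.0280 * 3.9460
P = 177.7 kW


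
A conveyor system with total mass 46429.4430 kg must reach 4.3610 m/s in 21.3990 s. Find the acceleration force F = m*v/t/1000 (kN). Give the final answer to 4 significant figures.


F = 46429.4430 * 4.3610 / 21.3990 / 1000
F = 9.462 kN


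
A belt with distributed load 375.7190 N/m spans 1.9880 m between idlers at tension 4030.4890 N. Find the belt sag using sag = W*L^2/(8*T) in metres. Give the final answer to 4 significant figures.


sag = 375.7190 * 1.9880^2 / (8 * 4030.4890)
sag = 0.04605 m


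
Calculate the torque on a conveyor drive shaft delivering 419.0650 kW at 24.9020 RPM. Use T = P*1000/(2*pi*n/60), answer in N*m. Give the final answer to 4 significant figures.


omega = 2*pi*24.9020/60 = 2.60773 rad/s
T = 419.0650*1000 / 2.60773
T = 160700 N*m


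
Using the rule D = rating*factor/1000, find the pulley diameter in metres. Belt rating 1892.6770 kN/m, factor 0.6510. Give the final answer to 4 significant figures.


D = 1892.6770 * 0.6510 / 1000
D = 1.232 m


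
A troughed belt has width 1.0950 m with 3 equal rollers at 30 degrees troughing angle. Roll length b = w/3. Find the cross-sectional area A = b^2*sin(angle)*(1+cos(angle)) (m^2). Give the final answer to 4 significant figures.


b = 1.0950/3 = 0.365 m
A = 0.365^2 * sin(30 deg) * (1 + cos(30 deg))
A = 0.1243 m^2


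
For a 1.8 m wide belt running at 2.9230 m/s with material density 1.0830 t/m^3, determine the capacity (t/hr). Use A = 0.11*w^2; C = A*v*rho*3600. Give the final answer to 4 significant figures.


A = 0.11 * 1.8^2 = 0.3564 m^2
C = 0.3564 * 2.9230 * 1.0830 * 3600
C = 4062 t/hr


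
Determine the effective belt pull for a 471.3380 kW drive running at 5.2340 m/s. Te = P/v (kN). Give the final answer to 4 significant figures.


Te = P / v = 471.3380 / 5.2340
Te = 90.05 kN


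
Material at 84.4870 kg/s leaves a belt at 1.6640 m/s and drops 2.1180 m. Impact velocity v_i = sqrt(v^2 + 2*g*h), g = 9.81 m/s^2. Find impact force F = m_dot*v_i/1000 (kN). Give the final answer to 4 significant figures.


v_i = sqrt(1.6640^2 + 2*9.81*2.1180) = 6.65763 m/s
F = 84.4870 * 6.65763 / 1000
F = 0.5625 kN


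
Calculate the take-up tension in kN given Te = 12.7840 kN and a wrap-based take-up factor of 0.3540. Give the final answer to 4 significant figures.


T_tu = 12.7840 * 0.3540
T_tu = 4.526 kN


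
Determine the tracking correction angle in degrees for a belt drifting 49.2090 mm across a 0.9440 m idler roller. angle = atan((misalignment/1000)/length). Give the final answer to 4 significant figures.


misalign_m = 49.2090 / 1000 = 0.049209 m
angle = atan(0.049209 / 0.9440)
angle = 2.984 deg


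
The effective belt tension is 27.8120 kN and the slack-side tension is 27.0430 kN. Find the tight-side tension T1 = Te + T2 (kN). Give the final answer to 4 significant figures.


T1 = Te + T2 = 27.8120 + 27.0430
T1 = 54.86 kN


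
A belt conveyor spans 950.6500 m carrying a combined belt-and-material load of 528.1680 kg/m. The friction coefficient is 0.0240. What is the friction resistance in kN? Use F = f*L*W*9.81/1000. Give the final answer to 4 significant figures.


F = 0.0240 * 950.6500 * 528.1680 * 9.81 / 1000
F = 118.2 kN


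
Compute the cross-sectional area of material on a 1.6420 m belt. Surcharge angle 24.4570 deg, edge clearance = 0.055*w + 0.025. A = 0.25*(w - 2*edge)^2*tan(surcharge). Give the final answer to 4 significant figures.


edge = 0.055*1.6420 + 0.025 = 0.11531 m
ew = 1.6420 - 2*0.11531 = 1.41138 m
A = 0.25 * 1.41138^2 * tan(24.4570 deg)
A = 0.2265 m^2


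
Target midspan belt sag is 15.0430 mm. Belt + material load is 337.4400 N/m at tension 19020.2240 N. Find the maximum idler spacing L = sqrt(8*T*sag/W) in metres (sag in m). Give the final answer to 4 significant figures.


sag = 15.0430/1000 = 0.015043 m
L = sqrt(8 * 19020.2240 * 0.015043 / 337.4400)
L = 2.604 m


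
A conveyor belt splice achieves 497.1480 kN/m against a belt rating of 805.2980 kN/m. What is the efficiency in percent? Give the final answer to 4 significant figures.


Eff = 497.1480 / 805.2980 * 100
Eff = 61.73 %


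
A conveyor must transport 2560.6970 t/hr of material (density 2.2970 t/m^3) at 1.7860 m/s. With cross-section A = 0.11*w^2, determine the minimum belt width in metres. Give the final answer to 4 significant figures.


A_req = 2560.6970 / (1.7860 * 2.2970 * 3600) = 0.173386 m^2
w = sqrt(0.173386 / 0.11)
w = 1.255 m
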